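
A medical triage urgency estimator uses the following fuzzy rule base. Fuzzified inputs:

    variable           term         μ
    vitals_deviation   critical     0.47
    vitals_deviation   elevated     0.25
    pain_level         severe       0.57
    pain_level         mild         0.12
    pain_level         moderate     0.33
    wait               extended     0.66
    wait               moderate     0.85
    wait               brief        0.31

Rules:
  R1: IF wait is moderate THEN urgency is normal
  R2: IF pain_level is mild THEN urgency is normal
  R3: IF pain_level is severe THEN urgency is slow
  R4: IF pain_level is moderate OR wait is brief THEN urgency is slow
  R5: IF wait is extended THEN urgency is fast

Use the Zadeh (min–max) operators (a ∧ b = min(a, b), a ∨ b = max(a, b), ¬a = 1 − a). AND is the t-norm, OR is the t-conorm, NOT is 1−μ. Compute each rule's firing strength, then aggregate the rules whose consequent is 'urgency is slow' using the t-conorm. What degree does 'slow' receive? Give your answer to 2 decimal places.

0.57

R1: moderate=0.85 → w = 0.85
R2: mild=0.12 → w = 0.12
R3: severe=0.57 → w = 0.57
R4: moderate=0.33, brief=0.31; OR[max(a, b)] → w = 0.33
R5: extended=0.66 → w = 0.66
Rules with consequent 'slow': {R3, R4} → strengths 0.57, 0.33
Aggregate via t-conorm [max(a, b)]: 0.57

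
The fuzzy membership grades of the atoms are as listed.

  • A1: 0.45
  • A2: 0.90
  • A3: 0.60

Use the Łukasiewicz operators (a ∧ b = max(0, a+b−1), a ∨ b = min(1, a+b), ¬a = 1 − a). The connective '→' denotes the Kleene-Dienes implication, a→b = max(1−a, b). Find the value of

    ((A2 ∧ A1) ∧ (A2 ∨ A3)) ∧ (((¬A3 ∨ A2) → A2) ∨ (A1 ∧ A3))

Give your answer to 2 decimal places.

0.30

A2 ∧ A1 = max(0, a+b−1) on (0.90, 0.45) = 0.35
A2 ∨ A3 = min(1, a+b) on (0.90, 0.60) = 1.00
(A2 ∧ A1) ∧ (A2 ∨ A3) = max(0, a+b−1) on (0.35, 1.00) = 0.35
¬A3 = 1 − 0.60 = 0.40
¬A3 ∨ A2 = min(1, a+b) on (0.40, 0.90) = 1.00
(¬A3 ∨ A2) → A2  [Kleene-Dienes: max(1−a, b)] with a=1.00, b=0.90 → 0.90
A1 ∧ A3 = max(0, a+b−1) on (0.45, 0.60) = 0.05
((¬A3 ∨ A2) → A2) ∨ (A1 ∧ A3) = min(1, a+b) on (0.90, 0.05) = 0.95
((A2 ∧ A1) ∧ (A2 ∨ A3)) ∧ (((¬A3 ∨ A2) → A2) ∨ (A1 ∧ A3)) = max(0, a+b−1) on (0.35, 0.95) = 0.30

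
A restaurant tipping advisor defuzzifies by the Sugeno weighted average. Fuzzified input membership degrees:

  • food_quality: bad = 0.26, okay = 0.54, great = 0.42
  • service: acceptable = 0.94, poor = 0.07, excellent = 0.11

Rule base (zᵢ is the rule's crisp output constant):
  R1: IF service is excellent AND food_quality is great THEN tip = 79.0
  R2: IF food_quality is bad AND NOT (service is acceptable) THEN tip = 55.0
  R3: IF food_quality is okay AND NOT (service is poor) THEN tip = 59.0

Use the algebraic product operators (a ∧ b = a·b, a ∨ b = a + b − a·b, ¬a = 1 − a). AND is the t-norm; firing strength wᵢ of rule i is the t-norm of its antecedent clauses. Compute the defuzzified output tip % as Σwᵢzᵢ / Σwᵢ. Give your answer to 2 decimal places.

R1 (z=79.0): excellent=0.11, great=0.42; AND[a·b] → w = 0.0462
R2 (z=55.0): bad=0.26, ¬acceptable=1−0.94=0.06; AND[a·b] → w = 0.0156
R3 (z=59.0): okay=0.54, ¬poor=1−0.07=0.93; AND[a·b] → w = 0.5022
Weighted average = (0.0462·79.0 + 0.0156·55.0 + 0.5022·59.0) / (0.0462 + 0.0156 + 0.5022)
  = 34.1376 / 0.5640 = 60.53

60.53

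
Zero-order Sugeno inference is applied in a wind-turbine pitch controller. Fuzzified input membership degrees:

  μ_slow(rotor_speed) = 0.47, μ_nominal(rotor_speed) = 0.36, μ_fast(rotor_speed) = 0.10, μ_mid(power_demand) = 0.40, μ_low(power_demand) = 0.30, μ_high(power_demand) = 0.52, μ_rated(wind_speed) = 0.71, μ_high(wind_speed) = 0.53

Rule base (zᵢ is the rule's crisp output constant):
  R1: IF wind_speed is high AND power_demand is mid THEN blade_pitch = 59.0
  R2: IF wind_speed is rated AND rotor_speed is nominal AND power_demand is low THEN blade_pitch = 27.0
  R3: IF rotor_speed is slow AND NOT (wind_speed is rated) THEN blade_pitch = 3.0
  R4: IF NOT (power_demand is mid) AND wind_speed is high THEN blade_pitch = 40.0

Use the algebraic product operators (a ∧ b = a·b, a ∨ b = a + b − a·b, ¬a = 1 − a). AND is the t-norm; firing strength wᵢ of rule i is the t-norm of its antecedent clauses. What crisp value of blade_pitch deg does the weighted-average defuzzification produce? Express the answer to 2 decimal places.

R1 (z=59.0): high=0.53, mid=0.40; AND[a·b] → w = 0.2120
R2 (z=27.0): rated=0.71, nominal=0.36, low=0.30; AND[a·b] → w = 0.0767
R3 (z=3.0): slow=0.47, ¬rated=1−0.71=0.29; AND[a·b] → w = 0.1363
R4 (z=40.0): ¬mid=1−0.40=0.60, high=0.53; AND[a·b] → w = 0.3180
Weighted average = (0.2120·59.0 + 0.0767·27.0 + 0.1363·3.0 + 0.3180·40.0) / (0.2120 + 0.0767 + 0.1363 + 0.3180)
  = 27.7073 / 0.7430 = 37.29

37.29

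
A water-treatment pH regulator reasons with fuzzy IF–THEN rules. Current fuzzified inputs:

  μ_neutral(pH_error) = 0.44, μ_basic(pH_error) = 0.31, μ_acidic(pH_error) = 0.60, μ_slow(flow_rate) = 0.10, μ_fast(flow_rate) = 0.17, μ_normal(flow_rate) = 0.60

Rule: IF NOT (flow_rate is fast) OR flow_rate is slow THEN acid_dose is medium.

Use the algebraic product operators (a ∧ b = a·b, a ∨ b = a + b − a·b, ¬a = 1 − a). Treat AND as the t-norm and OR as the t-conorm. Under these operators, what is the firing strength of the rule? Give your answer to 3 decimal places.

firing strength: ¬fast=1−0.17=0.83, slow=0.10; OR[a + b − a·b] → w = 0.8470

0.847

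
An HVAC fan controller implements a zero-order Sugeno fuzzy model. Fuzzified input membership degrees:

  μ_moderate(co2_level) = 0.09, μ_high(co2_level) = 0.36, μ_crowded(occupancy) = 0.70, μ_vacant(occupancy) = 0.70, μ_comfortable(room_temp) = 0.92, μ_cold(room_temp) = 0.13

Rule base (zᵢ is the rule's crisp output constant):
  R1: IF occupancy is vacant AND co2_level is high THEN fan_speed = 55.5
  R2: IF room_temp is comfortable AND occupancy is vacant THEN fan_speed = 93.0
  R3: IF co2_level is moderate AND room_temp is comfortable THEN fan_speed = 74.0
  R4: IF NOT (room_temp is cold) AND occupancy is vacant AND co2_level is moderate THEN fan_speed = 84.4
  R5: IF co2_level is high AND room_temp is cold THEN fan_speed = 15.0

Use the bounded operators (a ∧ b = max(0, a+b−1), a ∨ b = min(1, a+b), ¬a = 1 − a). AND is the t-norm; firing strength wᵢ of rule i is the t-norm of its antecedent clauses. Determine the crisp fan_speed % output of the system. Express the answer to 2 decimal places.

R1 (z=55.5): vacant=0.70, high=0.36; AND[max(0, a+b−1)] → w = 0.06
R2 (z=93.0): comfortable=0.92, vacant=0.70; AND[max(0, a+b−1)] → w = 0.62
R3 (z=74.0): moderate=0.09, comfortable=0.92; AND[max(0, a+b−1)] → w = 0.01
R4 (z=84.4): ¬cold=1−0.13=0.87, vacant=0.70, moderate=0.09; AND[max(0, a+b−1)] → w = 0.00
R5 (z=15.0): high=0.36, cold=0.13; AND[max(0, a+b−1)] → w = 0.00
Weighted average = (0.06·55.5 + 0.62·93.0 + 0.01·74.0 + 0.00·84.4 + 0.00·15.0) / (0.06 + 0.62 + 0.01 + 0.00 + 0.00)
  = 61.7300 / 0.6900 = 89.46

89.46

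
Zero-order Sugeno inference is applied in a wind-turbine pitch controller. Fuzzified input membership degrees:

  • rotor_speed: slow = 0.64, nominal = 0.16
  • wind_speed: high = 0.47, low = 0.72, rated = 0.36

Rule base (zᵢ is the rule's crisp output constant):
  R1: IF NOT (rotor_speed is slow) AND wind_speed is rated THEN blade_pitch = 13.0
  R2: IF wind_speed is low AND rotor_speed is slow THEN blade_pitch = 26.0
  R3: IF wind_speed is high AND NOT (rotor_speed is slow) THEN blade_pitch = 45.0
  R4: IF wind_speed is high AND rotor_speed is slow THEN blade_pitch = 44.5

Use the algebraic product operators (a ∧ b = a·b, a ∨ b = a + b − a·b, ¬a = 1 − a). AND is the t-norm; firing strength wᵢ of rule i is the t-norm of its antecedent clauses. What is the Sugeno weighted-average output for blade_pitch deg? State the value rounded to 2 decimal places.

32.69

R1 (z=13.0): ¬slow=1−0.64=0.36, rated=0.36; AND[a·b] → w = 0.1296
R2 (z=26.0): low=0.72, slow=0.64; AND[a·b] → w = 0.4608
R3 (z=45.0): high=0.47, ¬slow=1−0.64=0.36; AND[a·b] → w = 0.1692
R4 (z=44.5): high=0.47, slow=0.64; AND[a·b] → w = 0.3008
Weighted average = (0.1296·13.0 + 0.4608·26.0 + 0.1692·45.0 + 0.3008·44.5) / (0.1296 + 0.4608 + 0.1692 + 0.3008)
  = 34.6652 / 1.0604 = 32.69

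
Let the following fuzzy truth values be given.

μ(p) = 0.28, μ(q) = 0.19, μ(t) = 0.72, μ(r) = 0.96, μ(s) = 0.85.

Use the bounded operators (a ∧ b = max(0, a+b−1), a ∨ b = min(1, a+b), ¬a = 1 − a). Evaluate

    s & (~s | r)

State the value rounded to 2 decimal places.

0.85

~s = 1 − 0.85 = 0.15
~s | r = min(1, a+b) on (0.15, 0.96) = 1.00
s & (~s | r) = max(0, a+b−1) on (0.85, 1.00) = 0.85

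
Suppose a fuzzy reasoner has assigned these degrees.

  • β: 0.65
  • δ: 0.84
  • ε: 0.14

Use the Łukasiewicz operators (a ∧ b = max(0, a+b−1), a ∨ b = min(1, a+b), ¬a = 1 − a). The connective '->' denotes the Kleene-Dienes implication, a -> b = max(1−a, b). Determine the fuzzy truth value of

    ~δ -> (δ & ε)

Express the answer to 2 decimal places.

~δ = 1 − 0.84 = 0.16
δ & ε = max(0, a+b−1) on (0.84, 0.14) = 0.00
~δ -> (δ & ε)  [Kleene-Dienes: max(1−a, b)] with a=0.16, b=0.00 → 0.84

0.84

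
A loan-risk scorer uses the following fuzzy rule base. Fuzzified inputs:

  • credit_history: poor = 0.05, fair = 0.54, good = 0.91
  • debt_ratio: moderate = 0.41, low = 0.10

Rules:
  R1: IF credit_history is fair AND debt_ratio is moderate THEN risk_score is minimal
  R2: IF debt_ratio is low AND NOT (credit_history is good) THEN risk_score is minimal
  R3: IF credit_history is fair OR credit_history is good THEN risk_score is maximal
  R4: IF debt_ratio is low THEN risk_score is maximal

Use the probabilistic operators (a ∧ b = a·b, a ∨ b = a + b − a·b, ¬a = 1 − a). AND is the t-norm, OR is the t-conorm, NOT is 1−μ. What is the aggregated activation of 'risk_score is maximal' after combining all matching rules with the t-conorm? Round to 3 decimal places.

0.963

R1: fair=0.54, moderate=0.41; AND[a·b] → w = 0.2214
R2: low=0.10, ¬good=1−0.91=0.09; AND[a·b] → w = 0.0090
R3: fair=0.54, good=0.91; OR[a + b − a·b] → w = 0.9586
R4: low=0.10 → w = 0.1000
Rules with consequent 'maximal': {R3, R4} → strengths 0.9586, 0.1000
Aggregate via t-conorm [a + b − a·b]: 0.9627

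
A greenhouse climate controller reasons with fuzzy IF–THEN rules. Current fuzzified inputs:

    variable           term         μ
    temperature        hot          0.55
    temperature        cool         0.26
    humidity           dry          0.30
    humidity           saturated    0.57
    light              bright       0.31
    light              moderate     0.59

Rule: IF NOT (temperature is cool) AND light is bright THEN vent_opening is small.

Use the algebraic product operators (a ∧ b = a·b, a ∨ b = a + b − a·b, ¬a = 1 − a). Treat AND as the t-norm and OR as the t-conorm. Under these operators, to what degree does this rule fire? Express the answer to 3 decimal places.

firing strength: ¬cool=1−0.26=0.74, bright=0.31; AND[a·b] → w = 0.2294

0.229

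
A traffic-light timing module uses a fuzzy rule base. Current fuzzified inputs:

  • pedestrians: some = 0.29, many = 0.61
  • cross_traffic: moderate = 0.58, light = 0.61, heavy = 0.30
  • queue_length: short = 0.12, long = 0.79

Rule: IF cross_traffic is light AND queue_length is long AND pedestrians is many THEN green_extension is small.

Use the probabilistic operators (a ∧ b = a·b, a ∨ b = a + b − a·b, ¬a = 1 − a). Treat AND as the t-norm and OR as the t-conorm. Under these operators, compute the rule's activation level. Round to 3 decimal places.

0.294

firing strength: light=0.61, long=0.79, many=0.61; AND[a·b] → w = 0.2940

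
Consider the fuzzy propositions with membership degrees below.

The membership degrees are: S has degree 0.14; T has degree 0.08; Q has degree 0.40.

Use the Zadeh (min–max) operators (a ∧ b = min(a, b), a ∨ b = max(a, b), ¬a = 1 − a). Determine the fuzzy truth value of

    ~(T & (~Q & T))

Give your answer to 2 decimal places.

0.92

~Q = 1 − 0.40 = 0.60
~Q & T = min(a, b) on (0.60, 0.08) = 0.08
T & (~Q & T) = min(a, b) on (0.08, 0.08) = 0.08
~(T & (~Q & T)) = 1 − 0.08 = 0.92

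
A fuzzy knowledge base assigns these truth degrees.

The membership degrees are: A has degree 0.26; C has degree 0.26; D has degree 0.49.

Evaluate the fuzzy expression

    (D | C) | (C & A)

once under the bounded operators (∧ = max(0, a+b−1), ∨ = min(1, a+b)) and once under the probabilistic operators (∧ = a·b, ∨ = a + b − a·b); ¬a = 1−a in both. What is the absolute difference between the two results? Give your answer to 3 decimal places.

Under bounded:
  D | C = min(1, a+b) on (0.49, 0.26) = 0.75
  C & A = max(0, a+b−1) on (0.26, 0.26) = 0.00
  (D | C) | (C & A) = min(1, a+b) on (0.75, 0.00) = 0.75
  → value = 0.7500
Under probabilistic:
  D | C = a + b − a·b on (0.4900, 0.2600) = 0.6226
  C & A = a·b on (0.2600, 0.2600) = 0.0676
  (D | C) | (C & A) = a + b − a·b on (0.6226, 0.0676) = 0.6481
  → value = 0.6481
|0.7500 − 0.6481| = 0.102

0.102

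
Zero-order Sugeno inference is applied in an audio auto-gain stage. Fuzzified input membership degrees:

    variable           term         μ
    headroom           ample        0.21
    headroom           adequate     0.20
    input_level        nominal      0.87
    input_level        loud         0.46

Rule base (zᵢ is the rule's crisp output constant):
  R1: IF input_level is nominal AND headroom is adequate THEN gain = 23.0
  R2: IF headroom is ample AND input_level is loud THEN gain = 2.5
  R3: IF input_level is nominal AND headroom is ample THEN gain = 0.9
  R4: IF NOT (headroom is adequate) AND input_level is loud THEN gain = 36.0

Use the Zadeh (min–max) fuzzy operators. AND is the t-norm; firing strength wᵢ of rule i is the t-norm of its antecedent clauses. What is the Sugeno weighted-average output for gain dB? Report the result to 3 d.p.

R1 (z=23.0): nominal=0.87, adequate=0.20; AND[min(a, b)] → w = 0.20
R2 (z=2.5): ample=0.21, loud=0.46; AND[min(a, b)] → w = 0.21
R3 (z=0.9): nominal=0.87, ample=0.21; AND[min(a, b)] → w = 0.21
R4 (z=36.0): ¬adequate=1−0.20=0.80, loud=0.46; AND[min(a, b)] → w = 0.46
Weighted average = (0.20·23.0 + 0.21·2.5 + 0.21·0.9 + 0.46·36.0) / (0.20 + 0.21 + 0.21 + 0.46)
  = 21.8740 / 1.0800 = 20.254

20.254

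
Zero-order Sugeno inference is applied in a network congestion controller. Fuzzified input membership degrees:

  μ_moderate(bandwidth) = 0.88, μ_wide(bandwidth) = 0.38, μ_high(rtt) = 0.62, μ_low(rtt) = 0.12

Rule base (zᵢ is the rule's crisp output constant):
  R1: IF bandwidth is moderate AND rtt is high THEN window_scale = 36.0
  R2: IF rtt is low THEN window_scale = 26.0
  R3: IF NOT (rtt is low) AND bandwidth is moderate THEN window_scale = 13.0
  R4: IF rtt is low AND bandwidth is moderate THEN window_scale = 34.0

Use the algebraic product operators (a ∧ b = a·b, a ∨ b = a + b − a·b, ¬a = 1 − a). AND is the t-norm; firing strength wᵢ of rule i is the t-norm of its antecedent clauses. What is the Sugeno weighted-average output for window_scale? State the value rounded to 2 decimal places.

23.56

R1 (z=36.0): moderate=0.88, high=0.62; AND[a·b] → w = 0.5456
R2 (z=26.0): low=0.12 → w = 0.1200
R3 (z=13.0): ¬low=1−0.12=0.88, moderate=0.88; AND[a·b] → w = 0.7744
R4 (z=34.0): low=0.12, moderate=0.88; AND[a·b] → w = 0.1056
Weighted average = (0.5456·36.0 + 0.1200·26.0 + 0.7744·13.0 + 0.1056·34.0) / (0.5456 + 0.1200 + 0.7744 + 0.1056)
  = 36.4192 / 1.5456 = 23.56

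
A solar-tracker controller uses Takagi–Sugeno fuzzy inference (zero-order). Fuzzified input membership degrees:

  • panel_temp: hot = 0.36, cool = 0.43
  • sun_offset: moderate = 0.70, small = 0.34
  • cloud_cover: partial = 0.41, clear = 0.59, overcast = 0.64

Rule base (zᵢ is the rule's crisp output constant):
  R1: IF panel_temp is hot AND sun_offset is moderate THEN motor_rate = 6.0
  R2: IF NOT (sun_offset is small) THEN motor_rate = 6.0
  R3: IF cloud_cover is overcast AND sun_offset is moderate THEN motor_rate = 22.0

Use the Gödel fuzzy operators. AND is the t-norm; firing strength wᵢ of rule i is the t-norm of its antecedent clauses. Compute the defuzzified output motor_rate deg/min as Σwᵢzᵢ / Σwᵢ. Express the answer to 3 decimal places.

12.169

R1 (z=6.0): hot=0.36, moderate=0.70; AND[min(a, b)] → w = 0.36
R2 (z=6.0): ¬small=1−0.34=0.66 → w = 0.66
R3 (z=22.0): overcast=0.64, moderate=0.70; AND[min(a, b)] → w = 0.64
Weighted average = (0.36·6.0 + 0.66·6.0 + 0.64·22.0) / (0.36 + 0.66 + 0.64)
  = 20.2000 / 1.6600 = 12.169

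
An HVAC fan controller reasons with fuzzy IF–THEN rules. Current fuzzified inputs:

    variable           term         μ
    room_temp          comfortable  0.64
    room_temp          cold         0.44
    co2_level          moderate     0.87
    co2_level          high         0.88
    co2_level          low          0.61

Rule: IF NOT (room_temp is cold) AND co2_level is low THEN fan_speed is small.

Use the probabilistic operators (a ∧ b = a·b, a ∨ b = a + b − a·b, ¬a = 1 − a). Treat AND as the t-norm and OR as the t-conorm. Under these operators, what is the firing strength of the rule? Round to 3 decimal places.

0.342

firing strength: ¬cold=1−0.44=0.56, low=0.61; AND[a·b] → w = 0.3416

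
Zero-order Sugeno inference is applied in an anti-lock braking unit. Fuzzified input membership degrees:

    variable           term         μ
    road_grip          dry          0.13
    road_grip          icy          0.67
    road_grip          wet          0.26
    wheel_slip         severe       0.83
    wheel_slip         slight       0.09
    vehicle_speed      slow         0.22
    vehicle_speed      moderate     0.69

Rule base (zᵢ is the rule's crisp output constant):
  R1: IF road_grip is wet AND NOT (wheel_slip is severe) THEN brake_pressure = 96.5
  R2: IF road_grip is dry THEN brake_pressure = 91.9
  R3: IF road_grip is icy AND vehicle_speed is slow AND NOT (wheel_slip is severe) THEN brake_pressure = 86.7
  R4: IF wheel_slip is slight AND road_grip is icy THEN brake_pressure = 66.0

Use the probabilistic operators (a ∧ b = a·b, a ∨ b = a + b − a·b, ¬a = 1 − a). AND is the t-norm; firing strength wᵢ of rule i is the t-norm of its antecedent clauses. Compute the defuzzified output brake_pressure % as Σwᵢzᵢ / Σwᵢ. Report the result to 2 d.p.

R1 (z=96.5): wet=0.26, ¬severe=1−0.83=0.17; AND[a·b] → w = 0.0442
R2 (z=91.9): dry=0.13 → w = 0.1300
R3 (z=86.7): icy=0.67, slow=0.22, ¬severe=1−0.83=0.17; AND[a·b] → w = 0.0251
R4 (z=66.0): slight=0.09, icy=0.67; AND[a·b] → w = 0.0603
Weighted average = (0.0442·96.5 + 0.1300·91.9 + 0.0251·86.7 + 0.0603·66.0) / (0.0442 + 0.1300 + 0.0251 + 0.0603)
  = 22.3646 / 0.2596 = 86.16

86.16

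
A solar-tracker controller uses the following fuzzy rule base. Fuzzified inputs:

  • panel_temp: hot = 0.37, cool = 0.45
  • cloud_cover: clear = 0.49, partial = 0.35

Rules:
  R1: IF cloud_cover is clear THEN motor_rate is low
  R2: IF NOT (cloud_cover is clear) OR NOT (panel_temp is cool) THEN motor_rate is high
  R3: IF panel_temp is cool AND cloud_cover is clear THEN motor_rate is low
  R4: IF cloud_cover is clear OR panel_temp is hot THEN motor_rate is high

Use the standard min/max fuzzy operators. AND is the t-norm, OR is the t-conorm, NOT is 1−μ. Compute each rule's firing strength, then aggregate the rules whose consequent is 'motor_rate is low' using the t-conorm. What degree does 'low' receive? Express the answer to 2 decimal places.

0.49

R1: clear=0.49 → w = 0.49
R2: ¬clear=1−0.49=0.51, ¬cool=1−0.45=0.55; OR[max(a, b)] → w = 0.55
R3: cool=0.45, clear=0.49; AND[min(a, b)] → w = 0.45
R4: clear=0.49, hot=0.37; OR[max(a, b)] → w = 0.49
Rules with consequent 'low': {R1, R3} → strengths 0.49, 0.45
Aggregate via t-conorm [max(a, b)]: 0.49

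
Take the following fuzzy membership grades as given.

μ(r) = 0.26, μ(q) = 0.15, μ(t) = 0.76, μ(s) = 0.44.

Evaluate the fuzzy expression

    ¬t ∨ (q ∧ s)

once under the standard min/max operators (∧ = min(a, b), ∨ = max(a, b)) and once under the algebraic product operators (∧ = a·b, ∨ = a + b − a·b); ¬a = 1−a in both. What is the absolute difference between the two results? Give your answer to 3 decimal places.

0.050

Under standard min/max:
  ¬t = 1 − 0.76 = 0.24
  q ∧ s = min(a, b) on (0.15, 0.44) = 0.15
  ¬t ∨ (q ∧ s) = max(a, b) on (0.24, 0.15) = 0.24
  → value = 0.2400
Under algebraic product:
  ¬t = 1 − 0.7600 = 0.2400
  q ∧ s = a·b on (0.1500, 0.4400) = 0.0660
  ¬t ∨ (q ∧ s) = a + b − a·b on (0.2400, 0.0660) = 0.2902
  → value = 0.2902
|0.2400 − 0.2902| = 0.050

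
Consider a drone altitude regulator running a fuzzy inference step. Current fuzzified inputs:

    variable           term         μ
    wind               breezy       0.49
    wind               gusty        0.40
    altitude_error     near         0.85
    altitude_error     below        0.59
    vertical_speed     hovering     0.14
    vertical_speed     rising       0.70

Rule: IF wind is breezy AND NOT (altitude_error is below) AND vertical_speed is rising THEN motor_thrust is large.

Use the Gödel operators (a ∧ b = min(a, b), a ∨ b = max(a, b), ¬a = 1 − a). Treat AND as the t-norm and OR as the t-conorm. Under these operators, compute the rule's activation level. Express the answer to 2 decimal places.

firing strength: breezy=0.49, ¬below=1−0.59=0.41, rising=0.70; AND[min(a, b)] → w = 0.41

0.41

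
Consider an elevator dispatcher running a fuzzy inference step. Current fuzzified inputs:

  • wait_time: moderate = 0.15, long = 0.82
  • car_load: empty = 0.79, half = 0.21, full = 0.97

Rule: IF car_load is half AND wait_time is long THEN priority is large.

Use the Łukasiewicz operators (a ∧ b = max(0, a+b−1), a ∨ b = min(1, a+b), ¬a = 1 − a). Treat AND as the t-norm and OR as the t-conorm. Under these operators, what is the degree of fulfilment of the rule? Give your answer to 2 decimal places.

firing strength: half=0.21, long=0.82; AND[max(0, a+b−1)] → w = 0.03

0.03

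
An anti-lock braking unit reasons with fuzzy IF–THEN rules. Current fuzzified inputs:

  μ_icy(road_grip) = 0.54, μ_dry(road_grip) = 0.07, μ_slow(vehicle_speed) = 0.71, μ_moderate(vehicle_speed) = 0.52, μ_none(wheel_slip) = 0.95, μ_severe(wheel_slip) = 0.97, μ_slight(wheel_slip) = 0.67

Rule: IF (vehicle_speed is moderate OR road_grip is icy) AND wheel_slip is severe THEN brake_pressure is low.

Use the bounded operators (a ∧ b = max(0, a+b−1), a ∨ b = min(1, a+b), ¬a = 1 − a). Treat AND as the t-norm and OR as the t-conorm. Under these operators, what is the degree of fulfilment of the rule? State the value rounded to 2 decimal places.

0.97

firing strength: (moderate=0.52 OR icy=0.54) = 1.00; AND[max(0, a+b−1)] with severe=0.97 → w = 0.97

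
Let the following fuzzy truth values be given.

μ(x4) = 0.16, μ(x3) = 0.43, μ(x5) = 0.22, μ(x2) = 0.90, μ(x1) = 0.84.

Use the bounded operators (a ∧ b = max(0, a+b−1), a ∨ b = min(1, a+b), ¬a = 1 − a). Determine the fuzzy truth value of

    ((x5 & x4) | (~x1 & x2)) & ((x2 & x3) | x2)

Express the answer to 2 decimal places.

0.06

x5 & x4 = max(0, a+b−1) on (0.22, 0.16) = 0.00
~x1 = 1 − 0.84 = 0.16
~x1 & x2 = max(0, a+b−1) on (0.16, 0.90) = 0.06
(x5 & x4) | (~x1 & x2) = min(1, a+b) on (0.00, 0.06) = 0.06
x2 & x3 = max(0, a+b−1) on (0.90, 0.43) = 0.33
(x2 & x3) | x2 = min(1, a+b) on (0.33, 0.90) = 1.00
((x5 & x4) | (~x1 & x2)) & ((x2 & x3) | x2) = max(0, a+b−1) on (0.06, 1.00) = 0.06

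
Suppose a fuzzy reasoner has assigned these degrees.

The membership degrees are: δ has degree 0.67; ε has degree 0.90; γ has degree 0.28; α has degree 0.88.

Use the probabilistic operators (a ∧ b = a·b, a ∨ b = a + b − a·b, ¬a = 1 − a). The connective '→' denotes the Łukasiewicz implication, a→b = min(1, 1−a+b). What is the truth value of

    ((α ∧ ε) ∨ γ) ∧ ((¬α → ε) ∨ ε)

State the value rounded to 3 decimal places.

α ∧ ε = a·b on (0.8800, 0.9000) = 0.7920
(α ∧ ε) ∨ γ = a + b − a·b on (0.7920, 0.2800) = 0.8502
¬α = 1 − 0.8800 = 0.1200
¬α → ε  [Łukasiewicz: min(1, 1−a+b)] with a=0.1200, b=0.9000 → 1.0000
(¬α → ε) ∨ ε = a + b − a·b on (1.0000, 0.9000) = 1.0000
((α ∧ ε) ∨ γ) ∧ ((¬α → ε) ∨ ε) = a·b on (0.8502, 1.0000) = 0.8502

0.850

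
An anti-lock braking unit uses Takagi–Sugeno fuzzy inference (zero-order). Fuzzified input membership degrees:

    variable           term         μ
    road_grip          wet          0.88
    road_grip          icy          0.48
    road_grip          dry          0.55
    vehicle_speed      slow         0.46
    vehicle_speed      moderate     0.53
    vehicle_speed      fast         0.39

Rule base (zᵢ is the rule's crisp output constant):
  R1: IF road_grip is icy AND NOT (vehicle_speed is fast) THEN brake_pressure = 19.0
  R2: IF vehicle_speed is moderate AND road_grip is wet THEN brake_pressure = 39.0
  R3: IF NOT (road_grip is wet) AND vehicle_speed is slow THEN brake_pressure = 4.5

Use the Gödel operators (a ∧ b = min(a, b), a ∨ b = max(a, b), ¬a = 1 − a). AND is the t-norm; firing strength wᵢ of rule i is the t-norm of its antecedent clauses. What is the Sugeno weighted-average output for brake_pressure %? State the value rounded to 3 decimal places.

R1 (z=19.0): icy=0.48, ¬fast=1−0.39=0.61; AND[min(a, b)] → w = 0.48
R2 (z=39.0): moderate=0.53, wet=0.88; AND[min(a, b)] → w = 0.53
R3 (z=4.5): ¬wet=1−0.88=0.12, slow=0.46; AND[min(a, b)] → w = 0.12
Weighted average = (0.48·19.0 + 0.53·39.0 + 0.12·4.5) / (0.48 + 0.53 + 0.12)
  = 30.3300 / 1.1300 = 26.841

26.841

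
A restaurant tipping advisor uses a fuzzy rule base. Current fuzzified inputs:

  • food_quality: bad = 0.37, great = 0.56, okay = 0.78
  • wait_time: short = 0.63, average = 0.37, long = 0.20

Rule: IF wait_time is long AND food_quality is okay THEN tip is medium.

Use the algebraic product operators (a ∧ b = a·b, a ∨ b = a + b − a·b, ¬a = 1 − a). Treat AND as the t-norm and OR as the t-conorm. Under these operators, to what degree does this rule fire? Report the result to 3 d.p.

firing strength: long=0.20, okay=0.78; AND[a·b] → w = 0.1560

0.156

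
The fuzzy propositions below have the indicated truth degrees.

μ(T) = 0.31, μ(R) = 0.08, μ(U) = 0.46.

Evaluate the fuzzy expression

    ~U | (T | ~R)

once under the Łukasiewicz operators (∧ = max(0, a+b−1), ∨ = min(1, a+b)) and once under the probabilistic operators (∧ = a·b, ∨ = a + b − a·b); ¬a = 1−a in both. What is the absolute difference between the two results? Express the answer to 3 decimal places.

Under Łukasiewicz:
  ~U = 1 − 0.46 = 0.54
  ~R = 1 − 0.08 = 0.92
  T | ~R = min(1, a+b) on (0.31, 0.92) = 1.00
  ~U | (T | ~R) = min(1, a+b) on (0.54, 1.00) = 1.00
  → value = 1.0000
Under probabilistic:
  ~U = 1 − 0.4600 = 0.5400
  ~R = 1 − 0.0800 = 0.9200
  T | ~R = a + b − a·b on (0.3100, 0.9200) = 0.9448
  ~U | (T | ~R) = a + b − a·b on (0.5400, 0.9448) = 0.9746
  → value = 0.9746
|1.0000 − 0.9746| = 0.025

0.025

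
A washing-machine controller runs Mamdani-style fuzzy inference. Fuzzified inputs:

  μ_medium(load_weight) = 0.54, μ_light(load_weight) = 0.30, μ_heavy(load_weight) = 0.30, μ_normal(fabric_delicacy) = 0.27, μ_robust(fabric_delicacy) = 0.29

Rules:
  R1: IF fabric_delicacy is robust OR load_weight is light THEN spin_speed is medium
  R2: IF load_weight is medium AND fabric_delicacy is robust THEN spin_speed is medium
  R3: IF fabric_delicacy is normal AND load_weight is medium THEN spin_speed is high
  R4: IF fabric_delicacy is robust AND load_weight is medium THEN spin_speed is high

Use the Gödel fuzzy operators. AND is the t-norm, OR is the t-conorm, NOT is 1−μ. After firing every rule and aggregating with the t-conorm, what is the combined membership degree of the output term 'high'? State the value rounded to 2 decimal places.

R1: robust=0.29, light=0.30; OR[max(a, b)] → w = 0.30
R2: medium=0.54, robust=0.29; AND[min(a, b)] → w = 0.29
R3: normal=0.27, medium=0.54; AND[min(a, b)] → w = 0.27
R4: robust=0.29, medium=0.54; AND[min(a, b)] → w = 0.29
Rules with consequent 'high': {R3, R4} → strengths 0.27, 0.29
Aggregate via t-conorm [max(a, b)]: 0.29

0.29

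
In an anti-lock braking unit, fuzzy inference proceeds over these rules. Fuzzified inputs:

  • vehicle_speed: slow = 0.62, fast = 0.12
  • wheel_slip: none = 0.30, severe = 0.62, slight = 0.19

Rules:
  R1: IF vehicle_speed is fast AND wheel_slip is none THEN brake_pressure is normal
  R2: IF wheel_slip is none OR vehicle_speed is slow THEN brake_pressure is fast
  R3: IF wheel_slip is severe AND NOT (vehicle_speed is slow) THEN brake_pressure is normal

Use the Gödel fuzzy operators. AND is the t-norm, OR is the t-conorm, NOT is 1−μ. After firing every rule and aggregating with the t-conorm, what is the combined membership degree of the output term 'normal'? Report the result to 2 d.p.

0.38

R1: fast=0.12, none=0.30; AND[min(a, b)] → w = 0.12
R2: none=0.30, slow=0.62; OR[max(a, b)] → w = 0.62
R3: severe=0.62, ¬slow=1−0.62=0.38; AND[min(a, b)] → w = 0.38
Rules with consequent 'normal': {R1, R3} → strengths 0.12, 0.38
Aggregate via t-conorm [max(a, b)]: 0.38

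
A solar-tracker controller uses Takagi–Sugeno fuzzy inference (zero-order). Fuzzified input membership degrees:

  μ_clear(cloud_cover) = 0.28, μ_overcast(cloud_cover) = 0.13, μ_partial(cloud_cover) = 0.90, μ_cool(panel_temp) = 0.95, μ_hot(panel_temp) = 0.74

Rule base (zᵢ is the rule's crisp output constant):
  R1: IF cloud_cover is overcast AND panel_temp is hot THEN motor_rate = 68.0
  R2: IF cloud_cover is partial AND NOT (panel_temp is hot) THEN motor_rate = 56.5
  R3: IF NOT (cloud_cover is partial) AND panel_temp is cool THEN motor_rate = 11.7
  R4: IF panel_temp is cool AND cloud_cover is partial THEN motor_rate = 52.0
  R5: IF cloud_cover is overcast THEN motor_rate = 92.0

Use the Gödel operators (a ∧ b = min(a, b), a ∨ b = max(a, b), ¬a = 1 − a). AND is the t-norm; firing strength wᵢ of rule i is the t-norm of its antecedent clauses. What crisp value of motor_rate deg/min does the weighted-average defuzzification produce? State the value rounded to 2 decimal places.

R1 (z=68.0): overcast=0.13, hot=0.74; AND[min(a, b)] → w = 0.13
R2 (z=56.5): partial=0.90, ¬hot=1−0.74=0.26; AND[min(a, b)] → w = 0.26
R3 (z=11.7): ¬partial=1−0.90=0.10, cool=0.95; AND[min(a, b)] → w = 0.10
R4 (z=52.0): cool=0.95, partial=0.90; AND[min(a, b)] → w = 0.90
R5 (z=92.0): overcast=0.13 → w = 0.13
Weighted average = (0.13·68.0 + 0.26·56.5 + 0.10·11.7 + 0.90·52.0 + 0.13·92.0) / (0.13 + 0.26 + 0.10 + 0.90 + 0.13)
  = 83.4600 / 1.5200 = 54.91

54.91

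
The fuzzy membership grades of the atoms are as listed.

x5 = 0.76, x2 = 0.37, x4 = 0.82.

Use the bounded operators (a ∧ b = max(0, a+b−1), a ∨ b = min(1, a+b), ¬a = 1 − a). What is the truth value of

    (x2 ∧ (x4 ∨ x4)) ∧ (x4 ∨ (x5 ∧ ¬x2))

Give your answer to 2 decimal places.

0.37

x4 ∨ x4 = min(1, a+b) on (0.82, 0.82) = 1.00
x2 ∧ (x4 ∨ x4) = max(0, a+b−1) on (0.37, 1.00) = 0.37
¬x2 = 1 − 0.37 = 0.63
x5 ∧ ¬x2 = max(0, a+b−1) on (0.76, 0.63) = 0.39
x4 ∨ (x5 ∧ ¬x2) = min(1, a+b) on (0.82, 0.39) = 1.00
(x2 ∧ (x4 ∨ x4)) ∧ (x4 ∨ (x5 ∧ ¬x2)) = max(0, a+b−1) on (0.37, 1.00) = 0.37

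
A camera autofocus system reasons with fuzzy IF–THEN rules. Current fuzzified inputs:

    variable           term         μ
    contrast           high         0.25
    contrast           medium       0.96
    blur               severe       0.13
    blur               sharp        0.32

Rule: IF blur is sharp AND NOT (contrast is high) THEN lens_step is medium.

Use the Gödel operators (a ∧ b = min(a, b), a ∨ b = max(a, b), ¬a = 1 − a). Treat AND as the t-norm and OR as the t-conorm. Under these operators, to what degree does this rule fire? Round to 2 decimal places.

0.32

firing strength: sharp=0.32, ¬high=1−0.25=0.75; AND[min(a, b)] → w = 0.32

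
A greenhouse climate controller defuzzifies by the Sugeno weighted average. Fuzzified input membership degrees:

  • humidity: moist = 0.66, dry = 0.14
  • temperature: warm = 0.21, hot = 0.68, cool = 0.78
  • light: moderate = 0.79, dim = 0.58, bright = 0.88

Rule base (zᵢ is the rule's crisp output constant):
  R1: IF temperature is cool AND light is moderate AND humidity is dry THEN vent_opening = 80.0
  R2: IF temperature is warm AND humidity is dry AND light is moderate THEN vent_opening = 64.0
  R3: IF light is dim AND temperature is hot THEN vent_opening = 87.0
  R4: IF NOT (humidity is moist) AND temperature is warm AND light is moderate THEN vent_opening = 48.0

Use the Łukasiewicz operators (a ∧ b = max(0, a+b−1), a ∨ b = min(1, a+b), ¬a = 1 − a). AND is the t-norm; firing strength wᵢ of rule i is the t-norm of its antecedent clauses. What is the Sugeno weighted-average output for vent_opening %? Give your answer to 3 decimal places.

87.000

R1 (z=80.0): cool=0.78, moderate=0.79, dry=0.14; AND[max(0, a+b−1)] → w = 0.00
R2 (z=64.0): warm=0.21, dry=0.14, moderate=0.79; AND[max(0, a+b−1)] → w = 0.00
R3 (z=87.0): dim=0.58, hot=0.68; AND[max(0, a+b−1)] → w = 0.26
R4 (z=48.0): ¬moist=1−0.66=0.34, warm=0.21, moderate=0.79; AND[max(0, a+b−1)] → w = 0.00
Weighted average = (0.00·80.0 + 0.00·64.0 + 0.26·87.0 + 0.00·48.0) / (0.00 + 0.00 + 0.26 + 0.00)
  = 22.6200 / 0.2600 = 87.000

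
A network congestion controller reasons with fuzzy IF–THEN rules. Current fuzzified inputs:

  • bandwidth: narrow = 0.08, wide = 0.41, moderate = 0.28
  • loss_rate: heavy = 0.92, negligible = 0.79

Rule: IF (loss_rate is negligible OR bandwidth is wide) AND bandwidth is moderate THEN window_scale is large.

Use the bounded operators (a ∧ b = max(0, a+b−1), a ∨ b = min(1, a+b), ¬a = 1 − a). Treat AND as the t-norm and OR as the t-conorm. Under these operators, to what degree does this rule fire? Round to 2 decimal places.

0.28

firing strength: (negligible=0.79 OR wide=0.41) = 1.00; AND[max(0, a+b−1)] with moderate=0.28 → w = 0.28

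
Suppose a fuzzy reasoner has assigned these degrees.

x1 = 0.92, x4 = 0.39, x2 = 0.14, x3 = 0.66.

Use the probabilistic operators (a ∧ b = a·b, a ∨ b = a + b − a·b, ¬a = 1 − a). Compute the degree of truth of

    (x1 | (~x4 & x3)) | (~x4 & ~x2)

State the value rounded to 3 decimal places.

~x4 = 1 − 0.3900 = 0.6100
~x4 & x3 = a·b on (0.6100, 0.6600) = 0.4026
x1 | (~x4 & x3) = a + b − a·b on (0.9200, 0.4026) = 0.9522
~x4 = 1 − 0.3900 = 0.6100
~x2 = 1 − 0.1400 = 0.8600
~x4 & ~x2 = a·b on (0.6100, 0.8600) = 0.5246
(x1 | (~x4 & x3)) | (~x4 & ~x2) = a + b − a·b on (0.9522, 0.5246) = 0.9773

0.977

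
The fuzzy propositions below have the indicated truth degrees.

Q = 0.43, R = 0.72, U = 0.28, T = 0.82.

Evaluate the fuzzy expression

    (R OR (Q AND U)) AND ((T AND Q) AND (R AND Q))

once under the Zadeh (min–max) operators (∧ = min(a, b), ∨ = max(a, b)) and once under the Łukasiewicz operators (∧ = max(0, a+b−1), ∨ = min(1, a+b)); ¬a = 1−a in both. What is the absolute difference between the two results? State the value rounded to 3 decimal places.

0.430

Under Zadeh (min–max):
  Q AND U = min(a, b) on (0.43, 0.28) = 0.28
  R OR (Q AND U) = max(a, b) on (0.72, 0.28) = 0.72
  T AND Q = min(a, b) on (0.82, 0.43) = 0.43
  R AND Q = min(a, b) on (0.72, 0.43) = 0.43
  (T AND Q) AND (R AND Q) = min(a, b) on (0.43, 0.43) = 0.43
  (R OR (Q AND U)) AND ((T AND Q) AND (R AND Q)) = min(a, b) on (0.72, 0.43) = 0.43
  → value = 0.4300
Under Łukasiewicz:
  Q AND U = max(0, a+b−1) on (0.43, 0.28) = 0.00
  R OR (Q AND U) = min(1, a+b) on (0.72, 0.00) = 0.72
  T AND Q = max(0, a+b−1) on (0.82, 0.43) = 0.25
  R AND Q = max(0, a+b−1) on (0.72, 0.43) = 0.15
  (T AND Q) AND (R AND Q) = max(0, a+b−1) on (0.25, 0.15) = 0.00
  (R OR (Q AND U)) AND ((T AND Q) AND (R AND Q)) = max(0, a+b−1) on (0.72, 0.00) = 0.00
  → value = 0.0000
|0.4300 − 0.0000| = 0.430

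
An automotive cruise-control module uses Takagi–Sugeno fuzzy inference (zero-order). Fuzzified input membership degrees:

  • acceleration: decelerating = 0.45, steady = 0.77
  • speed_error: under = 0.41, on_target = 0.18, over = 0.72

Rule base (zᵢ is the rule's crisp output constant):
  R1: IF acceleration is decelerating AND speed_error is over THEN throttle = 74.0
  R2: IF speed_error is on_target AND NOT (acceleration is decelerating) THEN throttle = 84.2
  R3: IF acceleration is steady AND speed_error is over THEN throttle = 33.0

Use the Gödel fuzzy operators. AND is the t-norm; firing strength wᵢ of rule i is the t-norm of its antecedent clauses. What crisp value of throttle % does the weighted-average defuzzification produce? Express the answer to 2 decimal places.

53.49

R1 (z=74.0): decelerating=0.45, over=0.72; AND[min(a, b)] → w = 0.45
R2 (z=84.2): on_target=0.18, ¬decelerating=1−0.45=0.55; AND[min(a, b)] → w = 0.18
R3 (z=33.0): steady=0.77, over=0.72; AND[min(a, b)] → w = 0.72
Weighted average = (0.45·74.0 + 0.18·84.2 + 0.72·33.0) / (0.45 + 0.18 + 0.72)
  = 72.2160 / 1.3500 = 53.49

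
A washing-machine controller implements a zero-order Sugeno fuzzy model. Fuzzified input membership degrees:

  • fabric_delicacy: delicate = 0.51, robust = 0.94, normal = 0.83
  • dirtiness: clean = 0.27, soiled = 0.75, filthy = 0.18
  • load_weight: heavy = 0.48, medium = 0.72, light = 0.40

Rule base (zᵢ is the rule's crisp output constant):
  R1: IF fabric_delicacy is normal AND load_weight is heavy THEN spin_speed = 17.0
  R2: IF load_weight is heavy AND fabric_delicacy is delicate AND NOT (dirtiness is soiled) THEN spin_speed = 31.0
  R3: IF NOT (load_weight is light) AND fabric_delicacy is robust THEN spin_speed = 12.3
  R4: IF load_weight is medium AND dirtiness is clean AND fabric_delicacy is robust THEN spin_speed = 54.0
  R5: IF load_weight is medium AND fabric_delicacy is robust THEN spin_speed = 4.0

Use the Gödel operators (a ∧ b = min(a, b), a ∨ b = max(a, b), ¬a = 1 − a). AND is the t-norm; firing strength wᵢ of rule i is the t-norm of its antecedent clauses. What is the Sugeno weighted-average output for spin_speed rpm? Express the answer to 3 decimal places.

17.565

R1 (z=17.0): normal=0.83, heavy=0.48; AND[min(a, b)] → w = 0.48
R2 (z=31.0): heavy=0.48, delicate=0.51, ¬soiled=1−0.75=0.25; AND[min(a, b)] → w = 0.25
R3 (z=12.3): ¬light=1−0.40=0.60, robust=0.94; AND[min(a, b)] → w = 0.60
R4 (z=54.0): medium=0.72, clean=0.27, robust=0.94; AND[min(a, b)] → w = 0.27
R5 (z=4.0): medium=0.72, robust=0.94; AND[min(a, b)] → w = 0.72
Weighted average = (0.48·17.0 + 0.25·31.0 + 0.60·12.3 + 0.27·54.0 + 0.72·4.0) / (0.48 + 0.25 + 0.60 + 0.27 + 0.72)
  = 40.7500 / 2.3200 = 17.565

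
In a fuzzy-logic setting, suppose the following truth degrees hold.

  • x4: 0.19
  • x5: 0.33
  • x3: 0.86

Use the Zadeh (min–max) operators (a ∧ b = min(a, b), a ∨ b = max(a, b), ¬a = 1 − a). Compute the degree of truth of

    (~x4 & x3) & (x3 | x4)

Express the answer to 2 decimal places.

0.81

~x4 = 1 − 0.19 = 0.81
~x4 & x3 = min(a, b) on (0.81, 0.86) = 0.81
x3 | x4 = max(a, b) on (0.86, 0.19) = 0.86
(~x4 & x3) & (x3 | x4) = min(a, b) on (0.81, 0.86) = 0.81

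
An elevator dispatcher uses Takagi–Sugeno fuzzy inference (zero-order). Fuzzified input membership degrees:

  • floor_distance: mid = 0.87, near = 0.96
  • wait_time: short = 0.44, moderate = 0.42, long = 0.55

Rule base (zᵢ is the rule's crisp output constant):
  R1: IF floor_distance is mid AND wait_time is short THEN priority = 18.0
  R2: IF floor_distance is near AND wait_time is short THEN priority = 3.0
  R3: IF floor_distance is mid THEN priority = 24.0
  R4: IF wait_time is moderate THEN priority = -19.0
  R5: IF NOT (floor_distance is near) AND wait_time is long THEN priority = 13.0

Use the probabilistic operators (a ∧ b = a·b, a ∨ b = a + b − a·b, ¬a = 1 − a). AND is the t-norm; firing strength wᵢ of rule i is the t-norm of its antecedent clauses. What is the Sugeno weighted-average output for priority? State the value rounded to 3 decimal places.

R1 (z=18.0): mid=0.87, short=0.44; AND[a·b] → w = 0.3828
R2 (z=3.0): near=0.96, short=0.44; AND[a·b] → w = 0.4224
R3 (z=24.0): mid=0.87 → w = 0.8700
R4 (z=-19.0): moderate=0.42 → w = 0.4200
R5 (z=13.0): ¬near=1−0.96=0.04, long=0.55; AND[a·b] → w = 0.0220
Weighted average = (0.3828·18.0 + 0.4224·3.0 + 0.8700·24.0 + 0.4200·-19.0 + 0.0220·13.0) / (0.3828 + 0.4224 + 0.8700 + 0.4200 + 0.0220)
  = 21.3436 / 2.1172 = 10.081

10.081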